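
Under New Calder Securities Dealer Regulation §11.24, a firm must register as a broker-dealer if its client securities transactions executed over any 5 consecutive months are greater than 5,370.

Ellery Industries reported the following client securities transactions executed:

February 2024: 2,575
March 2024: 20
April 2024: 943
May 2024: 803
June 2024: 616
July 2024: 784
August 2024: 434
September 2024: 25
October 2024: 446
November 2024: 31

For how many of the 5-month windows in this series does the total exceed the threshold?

February 2024–June 2024: 2,575 + 20 + 943 + 803 + 616 = 4,957 (under)
March 2024–July 2024: 20 + 943 + 803 + 616 + 784 = 3,166 (under)
April 2024–August 2024: 943 + 803 + 616 + 784 + 434 = 3,580 (under)
May 2024–September 2024: 803 + 616 + 784 + 434 + 25 = 2,662 (under)
June 2024–October 2024: 616 + 784 + 434 + 25 + 446 = 2,305 (under)
July 2024–November 2024: 784 + 434 + 25 + 446 + 31 = 1,720 (under)
0 windows exceed the threshold.

0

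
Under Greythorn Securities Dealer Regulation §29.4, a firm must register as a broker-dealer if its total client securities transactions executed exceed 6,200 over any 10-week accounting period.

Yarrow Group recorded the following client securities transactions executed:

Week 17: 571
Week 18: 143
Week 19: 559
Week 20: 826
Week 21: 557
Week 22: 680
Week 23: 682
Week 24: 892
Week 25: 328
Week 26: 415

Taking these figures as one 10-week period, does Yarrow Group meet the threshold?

Total client securities transactions executed: 571 + 143 + 559 + 826 + 557 + 680 + 682 + 892 + 328 + 415 = 5,653.
5,653 ≤ 6,200, so the threshold is not exceeded.

No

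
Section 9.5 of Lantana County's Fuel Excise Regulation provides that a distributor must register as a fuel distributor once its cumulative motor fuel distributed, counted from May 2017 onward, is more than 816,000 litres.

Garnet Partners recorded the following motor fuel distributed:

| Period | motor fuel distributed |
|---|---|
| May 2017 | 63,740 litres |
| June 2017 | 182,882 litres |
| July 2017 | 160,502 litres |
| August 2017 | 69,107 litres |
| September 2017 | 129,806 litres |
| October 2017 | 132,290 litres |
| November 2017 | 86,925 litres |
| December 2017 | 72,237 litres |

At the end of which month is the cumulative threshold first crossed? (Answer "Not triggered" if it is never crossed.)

November 2017

Through May 2017: 63,740 litres
Through June 2017: 246,622 litres
Through July 2017: 407,124 litres
Through August 2017: 476,231 litres
Through September 2017: 606,037 litres
Through October 2017: 738,327 litres
Through November 2017: 825,252 litres ← exceeds threshold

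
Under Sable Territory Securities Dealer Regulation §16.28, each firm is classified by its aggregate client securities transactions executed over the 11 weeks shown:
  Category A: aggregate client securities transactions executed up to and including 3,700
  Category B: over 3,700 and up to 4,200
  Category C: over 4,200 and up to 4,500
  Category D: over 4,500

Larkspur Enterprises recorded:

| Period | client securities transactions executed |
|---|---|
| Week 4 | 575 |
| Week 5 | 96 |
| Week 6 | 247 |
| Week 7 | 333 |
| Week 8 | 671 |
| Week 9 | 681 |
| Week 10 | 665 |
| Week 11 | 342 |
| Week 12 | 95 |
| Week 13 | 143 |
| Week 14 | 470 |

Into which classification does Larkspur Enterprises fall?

Category C

Aggregate client securities transactions executed: 575 + 96 + 247 + 333 + 671 + 681 + 665 + 342 + 95 + 143 + 470 = 4,318.
4,200 < 4,318 ≤ 4,500, so Category C applies.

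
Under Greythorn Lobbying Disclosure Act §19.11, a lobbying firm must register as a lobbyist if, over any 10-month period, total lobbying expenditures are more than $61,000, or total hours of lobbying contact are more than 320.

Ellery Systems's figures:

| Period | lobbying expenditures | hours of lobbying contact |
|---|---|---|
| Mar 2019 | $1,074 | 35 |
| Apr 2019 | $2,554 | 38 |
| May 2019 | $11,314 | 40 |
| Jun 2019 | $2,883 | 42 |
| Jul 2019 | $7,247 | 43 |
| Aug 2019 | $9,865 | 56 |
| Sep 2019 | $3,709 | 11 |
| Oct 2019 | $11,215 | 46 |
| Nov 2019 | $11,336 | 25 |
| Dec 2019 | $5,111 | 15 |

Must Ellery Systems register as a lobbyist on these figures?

Yes

Total lobbying expenditures: $1,074 + $2,554 + $11,314 + $2,883 + $7,247 + $9,865 + $3,709 + $11,215 + $11,336 + $5,111 = $66,308 (> $61,000).
Total hours of lobbying contact: 35 + 38 + 40 + 42 + 43 + 56 + 11 + 46 + 25 + 15 = 351 (> 320).
The test is 'or': at least one threshold is exceeded.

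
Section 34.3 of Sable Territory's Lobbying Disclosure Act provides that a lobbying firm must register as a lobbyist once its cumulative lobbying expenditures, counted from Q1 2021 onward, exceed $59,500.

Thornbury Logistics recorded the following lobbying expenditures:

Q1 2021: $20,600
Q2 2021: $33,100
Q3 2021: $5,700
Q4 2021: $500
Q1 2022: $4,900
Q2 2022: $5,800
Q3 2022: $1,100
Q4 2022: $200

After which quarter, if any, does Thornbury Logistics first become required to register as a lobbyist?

Q4 2021

Through Q1 2021: $20,600
Through Q2 2021: $53,700
Through Q3 2021: $59,400
Through Q4 2021: $59,900 ← exceeds threshold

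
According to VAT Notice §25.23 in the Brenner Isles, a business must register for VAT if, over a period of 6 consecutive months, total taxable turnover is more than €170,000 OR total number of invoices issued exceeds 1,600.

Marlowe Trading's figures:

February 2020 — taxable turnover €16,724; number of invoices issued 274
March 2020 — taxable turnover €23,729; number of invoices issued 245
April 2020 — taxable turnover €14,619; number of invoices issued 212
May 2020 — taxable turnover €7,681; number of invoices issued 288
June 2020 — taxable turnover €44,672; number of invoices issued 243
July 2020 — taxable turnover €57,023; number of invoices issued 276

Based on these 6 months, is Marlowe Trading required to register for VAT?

Total taxable turnover: €16,724 + €23,729 + €14,619 + €7,681 + €44,672 + €57,023 = €164,448 (≤ €170,000).
Total number of invoices issued: 274 + 245 + 212 + 288 + 243 + 276 = 1,538 (≤ 1,600).
The test is 'or': neither threshold is exceeded.

No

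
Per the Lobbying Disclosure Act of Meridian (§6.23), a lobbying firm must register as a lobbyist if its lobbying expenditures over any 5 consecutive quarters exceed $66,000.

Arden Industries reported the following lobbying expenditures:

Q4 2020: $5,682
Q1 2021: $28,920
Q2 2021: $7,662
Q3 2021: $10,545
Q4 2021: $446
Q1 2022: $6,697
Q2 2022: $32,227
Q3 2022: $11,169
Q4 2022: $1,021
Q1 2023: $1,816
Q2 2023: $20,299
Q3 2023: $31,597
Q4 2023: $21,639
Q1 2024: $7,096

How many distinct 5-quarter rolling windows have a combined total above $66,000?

Q4 2020–Q4 2021: $5,682 + $28,920 + $7,662 + $10,545 + $446 = $53,255 (under)
Q1 2021–Q1 2022: $28,920 + $7,662 + $10,545 + $446 + $6,697 = $54,270 (under)
Q2 2021–Q2 2022: $7,662 + $10,545 + $446 + $6,697 + $32,227 = $57,577 (under)
Q3 2021–Q3 2022: $10,545 + $446 + $6,697 + $32,227 + $11,169 = $61,084 (under)
Q4 2021–Q4 2022: $446 + $6,697 + $32,227 + $11,169 + $1,021 = $51,560 (under)
Q1 2022–Q1 2023: $6,697 + $32,227 + $11,169 + $1,021 + $1,816 = $52,930 (under)
Q2 2022–Q2 2023: $32,227 + $11,169 + $1,021 + $1,816 + $20,299 = $66,532 (over)
Q3 2022–Q3 2023: $11,169 + $1,021 + $1,816 + $20,299 + $31,597 = $65,902 (under)
Q4 2022–Q4 2023: $1,021 + $1,816 + $20,299 + $31,597 + $21,639 = $76,372 (over)
Q1 2023–Q1 2024: $1,816 + $20,299 + $31,597 + $21,639 + $7,096 = $82,447 (over)
3 windows exceed the threshold.

3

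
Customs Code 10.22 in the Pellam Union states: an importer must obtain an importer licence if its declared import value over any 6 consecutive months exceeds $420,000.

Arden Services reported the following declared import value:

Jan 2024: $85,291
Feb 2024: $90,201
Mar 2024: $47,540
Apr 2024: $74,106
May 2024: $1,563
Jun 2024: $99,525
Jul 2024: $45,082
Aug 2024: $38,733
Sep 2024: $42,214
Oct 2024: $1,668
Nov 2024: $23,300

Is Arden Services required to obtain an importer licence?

No

Jan 2024–Jun 2024: $85,291 + $90,201 + $47,540 + $74,106 + $1,563 + $99,525 = $398,226 (under)
Feb 2024–Jul 2024: $90,201 + $47,540 + $74,106 + $1,563 + $99,525 + $45,082 = $358,017 (under)
Mar 2024–Aug 2024: $47,540 + $74,106 + $1,563 + $99,525 + $45,082 + $38,733 = $306,549 (under)
Apr 2024–Sep 2024: $74,106 + $1,563 + $99,525 + $45,082 + $38,733 + $42,214 = $301,223 (under)
May 2024–Oct 2024: $1,563 + $99,525 + $45,082 + $38,733 + $42,214 + $1,668 = $228,785 (under)
Jun 2024–Nov 2024: $99,525 + $45,082 + $38,733 + $42,214 + $1,668 + $23,300 = $250,522 (under)
No window exceeds $420,000.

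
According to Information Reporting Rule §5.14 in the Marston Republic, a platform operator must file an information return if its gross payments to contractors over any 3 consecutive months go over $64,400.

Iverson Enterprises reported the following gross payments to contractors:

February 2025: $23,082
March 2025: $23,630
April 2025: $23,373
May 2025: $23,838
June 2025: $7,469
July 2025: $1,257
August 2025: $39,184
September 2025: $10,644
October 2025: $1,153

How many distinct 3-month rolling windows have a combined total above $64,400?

2

February 2025–April 2025: $23,082 + $23,630 + $23,373 = $70,085 (over)
March 2025–May 2025: $23,630 + $23,373 + $23,838 = $70,841 (over)
April 2025–June 2025: $23,373 + $23,838 + $7,469 = $54,680 (under)
May 2025–July 2025: $23,838 + $7,469 + $1,257 = $32,564 (under)
June 2025–August 2025: $7,469 + $1,257 + $39,184 = $47,910 (under)
July 2025–September 2025: $1,257 + $39,184 + $10,644 = $51,085 (under)
August 2025–October 2025: $39,184 + $10,644 + $1,153 = $50,981 (under)
2 windows exceed the threshold.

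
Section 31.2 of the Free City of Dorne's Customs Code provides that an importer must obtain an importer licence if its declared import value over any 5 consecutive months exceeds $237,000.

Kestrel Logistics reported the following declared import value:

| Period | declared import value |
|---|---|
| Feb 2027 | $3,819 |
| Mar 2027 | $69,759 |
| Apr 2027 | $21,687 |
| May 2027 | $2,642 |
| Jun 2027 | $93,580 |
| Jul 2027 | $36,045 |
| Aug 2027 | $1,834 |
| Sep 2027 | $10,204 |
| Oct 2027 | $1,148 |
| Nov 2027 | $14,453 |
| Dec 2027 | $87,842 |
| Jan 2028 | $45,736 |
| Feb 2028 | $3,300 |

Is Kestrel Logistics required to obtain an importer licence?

Feb 2027–Jun 2027: $3,819 + $69,759 + $21,687 + $2,642 + $93,580 = $191,487 (under)
Mar 2027–Jul 2027: $69,759 + $21,687 + $2,642 + $93,580 + $36,045 = $223,713 (under)
Apr 2027–Aug 2027: $21,687 + $2,642 + $93,580 + $36,045 + $1,834 = $155,788 (under)
May 2027–Sep 2027: $2,642 + $93,580 + $36,045 + $1,834 + $10,204 = $144,305 (under)
Jun 2027–Oct 2027: $93,580 + $36,045 + $1,834 + $10,204 + $1,148 = $142,811 (under)
Jul 2027–Nov 2027: $36,045 + $1,834 + $10,204 + $1,148 + $14,453 = $63,684 (under)
Aug 2027–Dec 2027: $1,834 + $10,204 + $1,148 + $14,453 + $87,842 = $115,481 (under)
Sep 2027–Jan 2028: $10,204 + $1,148 + $14,453 + $87,842 + $45,736 = $159,383 (under)
Oct 2027–Feb 2028: $1,148 + $14,453 + $87,842 + $45,736 + $3,300 = $152,479 (under)
No window exceeds $237,000.

No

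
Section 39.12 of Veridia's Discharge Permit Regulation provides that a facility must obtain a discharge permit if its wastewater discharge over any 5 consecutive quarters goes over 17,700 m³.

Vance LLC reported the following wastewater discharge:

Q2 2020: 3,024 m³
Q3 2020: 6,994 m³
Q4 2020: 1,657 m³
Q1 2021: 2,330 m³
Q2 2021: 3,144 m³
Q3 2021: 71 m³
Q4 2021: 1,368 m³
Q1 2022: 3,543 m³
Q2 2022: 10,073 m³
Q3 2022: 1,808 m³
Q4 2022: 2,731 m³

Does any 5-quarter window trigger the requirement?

Q2 2020–Q2 2021: 3,024 m³ + 6,994 m³ + 1,657 m³ + 2,330 m³ + 3,144 m³ = 17,149 m³ (under)
Q3 2020–Q3 2021: 6,994 m³ + 1,657 m³ + 2,330 m³ + 3,144 m³ + 71 m³ = 14,196 m³ (under)
Q4 2020–Q4 2021: 1,657 m³ + 2,330 m³ + 3,144 m³ + 71 m³ + 1,368 m³ = 8,570 m³ (under)
Q1 2021–Q1 2022: 2,330 m³ + 3,144 m³ + 71 m³ + 1,368 m³ + 3,543 m³ = 10,456 m³ (under)
Q2 2021–Q2 2022: 3,144 m³ + 71 m³ + 1,368 m³ + 3,543 m³ + 10,073 m³ = 18,199 m³ (over)
Q3 2021–Q3 2022: 71 m³ + 1,368 m³ + 3,543 m³ + 10,073 m³ + 1,808 m³ = 16,863 m³ (under)
Q4 2021–Q4 2022: 1,368 m³ + 3,543 m³ + 10,073 m³ + 1,808 m³ + 2,731 m³ = 19,523 m³ (over)
At least one window exceeds 17,700 m³.

Yes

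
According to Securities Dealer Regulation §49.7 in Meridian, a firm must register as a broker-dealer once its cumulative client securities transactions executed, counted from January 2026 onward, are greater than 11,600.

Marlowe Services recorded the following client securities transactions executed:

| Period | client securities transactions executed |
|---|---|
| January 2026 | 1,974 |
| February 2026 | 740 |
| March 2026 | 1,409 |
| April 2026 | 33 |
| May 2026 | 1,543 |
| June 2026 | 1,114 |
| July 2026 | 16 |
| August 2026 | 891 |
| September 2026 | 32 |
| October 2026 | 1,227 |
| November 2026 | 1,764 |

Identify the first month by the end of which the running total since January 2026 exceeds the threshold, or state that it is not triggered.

Through January 2026: 1,974
Through February 2026: 2,714
Through March 2026: 4,123
Through April 2026: 4,156
Through May 2026: 5,699
Through June 2026: 6,813
Through July 2026: 6,829
Through August 2026: 7,720
Through September 2026: 7,752
Through October 2026: 8,979
Through November 2026: 10,743
Final cumulative total 10,743 ≤ 11,600; the threshold is never exceeded.

Not triggered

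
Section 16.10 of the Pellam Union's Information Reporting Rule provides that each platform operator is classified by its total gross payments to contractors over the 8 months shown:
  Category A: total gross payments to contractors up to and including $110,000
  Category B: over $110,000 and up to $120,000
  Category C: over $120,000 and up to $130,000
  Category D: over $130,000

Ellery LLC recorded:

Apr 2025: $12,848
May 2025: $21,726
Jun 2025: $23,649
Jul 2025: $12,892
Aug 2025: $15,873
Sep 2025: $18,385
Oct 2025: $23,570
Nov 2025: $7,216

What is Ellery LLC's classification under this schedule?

Total gross payments to contractors: $12,848 + $21,726 + $23,649 + $12,892 + $15,873 + $18,385 + $23,570 + $7,216 = $136,159.
$136,159 > $130,000, so Category D applies.

Category D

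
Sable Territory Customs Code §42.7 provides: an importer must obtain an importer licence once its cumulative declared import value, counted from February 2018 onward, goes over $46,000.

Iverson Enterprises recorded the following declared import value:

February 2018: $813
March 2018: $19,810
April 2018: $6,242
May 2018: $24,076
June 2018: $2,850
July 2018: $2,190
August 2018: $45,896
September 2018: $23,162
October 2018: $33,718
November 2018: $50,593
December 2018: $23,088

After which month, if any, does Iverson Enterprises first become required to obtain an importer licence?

Through February 2018: $813
Through March 2018: $20,623
Through April 2018: $26,865
Through May 2018: $50,941 ← exceeds threshold

May 2018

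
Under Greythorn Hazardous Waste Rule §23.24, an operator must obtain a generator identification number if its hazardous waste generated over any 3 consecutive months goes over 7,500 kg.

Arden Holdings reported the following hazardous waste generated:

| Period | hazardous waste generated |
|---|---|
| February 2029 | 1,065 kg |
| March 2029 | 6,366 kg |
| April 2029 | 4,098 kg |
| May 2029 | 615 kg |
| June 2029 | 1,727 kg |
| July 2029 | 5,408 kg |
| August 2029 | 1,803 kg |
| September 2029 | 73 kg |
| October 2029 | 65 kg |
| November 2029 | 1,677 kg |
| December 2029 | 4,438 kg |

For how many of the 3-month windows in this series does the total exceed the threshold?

February 2029–April 2029: 1,065 kg + 6,366 kg + 4,098 kg = 11,529 kg (over)
March 2029–May 2029: 6,366 kg + 4,098 kg + 615 kg = 11,079 kg (over)
April 2029–June 2029: 4,098 kg + 615 kg + 1,727 kg = 6,440 kg (under)
May 2029–July 2029: 615 kg + 1,727 kg + 5,408 kg = 7,750 kg (over)
June 2029–August 2029: 1,727 kg + 5,408 kg + 1,803 kg = 8,938 kg (over)
July 2029–September 2029: 5,408 kg + 1,803 kg + 73 kg = 7,284 kg (under)
August 2029–October 2029: 1,803 kg + 73 kg + 65 kg = 1,941 kg (under)
September 2029–November 2029: 73 kg + 65 kg + 1,677 kg = 1,815 kg (under)
October 2029–December 2029: 65 kg + 1,677 kg + 4,438 kg = 6,180 kg (under)
4 windows exceed the threshold.

4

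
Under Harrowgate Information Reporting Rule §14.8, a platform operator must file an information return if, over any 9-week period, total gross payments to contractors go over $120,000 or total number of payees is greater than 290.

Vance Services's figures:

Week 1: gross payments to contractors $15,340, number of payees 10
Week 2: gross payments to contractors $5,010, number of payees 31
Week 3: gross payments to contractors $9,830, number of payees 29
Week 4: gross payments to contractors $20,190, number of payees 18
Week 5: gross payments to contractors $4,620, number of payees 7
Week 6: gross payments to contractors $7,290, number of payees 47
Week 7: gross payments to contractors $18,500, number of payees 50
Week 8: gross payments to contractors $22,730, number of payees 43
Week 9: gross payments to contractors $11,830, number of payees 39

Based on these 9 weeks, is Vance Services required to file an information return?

No

Total gross payments to contractors: $15,340 + $5,010 + $9,830 + $20,190 + $4,620 + $7,290 + $18,500 + $22,730 + $11,830 = $115,340 (≤ $120,000).
Total number of payees: 10 + 31 + 29 + 18 + 7 + 47 + 50 + 43 + 39 = 274 (≤ 290).
The test is 'or': neither threshold is exceeded.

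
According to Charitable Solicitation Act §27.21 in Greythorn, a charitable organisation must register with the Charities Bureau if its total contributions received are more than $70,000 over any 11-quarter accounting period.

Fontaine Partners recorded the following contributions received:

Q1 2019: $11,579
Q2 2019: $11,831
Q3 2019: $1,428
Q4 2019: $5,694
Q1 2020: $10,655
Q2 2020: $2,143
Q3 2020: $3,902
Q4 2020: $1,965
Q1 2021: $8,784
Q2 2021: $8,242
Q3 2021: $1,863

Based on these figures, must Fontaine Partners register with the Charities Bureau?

Total contributions received: $11,579 + $11,831 + $1,428 + $5,694 + $10,655 + $2,143 + $3,902 + $1,965 + $8,784 + $8,242 + $1,863 = $68,086.
$68,086 ≤ $70,000, so the threshold is not exceeded.

No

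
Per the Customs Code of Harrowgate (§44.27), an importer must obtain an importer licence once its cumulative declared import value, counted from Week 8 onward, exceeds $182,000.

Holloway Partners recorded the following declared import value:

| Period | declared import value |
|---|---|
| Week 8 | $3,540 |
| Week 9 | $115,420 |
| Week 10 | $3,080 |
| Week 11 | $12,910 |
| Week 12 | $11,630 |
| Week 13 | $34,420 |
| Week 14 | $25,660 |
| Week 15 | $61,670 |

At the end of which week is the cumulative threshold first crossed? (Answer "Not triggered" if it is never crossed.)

Week 14

Through Week 8: $3,540
Through Week 9: $118,960
Through Week 10: $122,040
Through Week 11: $134,950
Through Week 12: $146,580
Through Week 13: $181,000
Through Week 14: $206,660 ← exceeds threshold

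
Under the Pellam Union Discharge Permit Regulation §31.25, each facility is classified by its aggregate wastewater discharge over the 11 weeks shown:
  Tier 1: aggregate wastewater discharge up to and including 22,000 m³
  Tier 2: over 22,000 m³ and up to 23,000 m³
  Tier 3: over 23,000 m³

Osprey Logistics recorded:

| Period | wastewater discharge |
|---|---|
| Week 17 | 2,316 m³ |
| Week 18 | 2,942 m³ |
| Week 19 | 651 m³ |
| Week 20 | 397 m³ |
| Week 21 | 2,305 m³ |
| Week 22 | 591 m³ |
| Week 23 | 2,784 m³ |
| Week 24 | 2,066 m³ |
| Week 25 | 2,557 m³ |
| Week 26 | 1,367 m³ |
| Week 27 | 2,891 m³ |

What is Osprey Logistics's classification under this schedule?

Aggregate wastewater discharge: 2,316 m³ + 2,942 m³ + 651 m³ + 397 m³ + 2,305 m³ + 591 m³ + 2,784 m³ + 2,066 m³ + 2,557 m³ + 1,367 m³ + 2,891 m³ = 20,867 m³.
20,867 m³ ≤ 22,000 m³, so Tier 1 applies.

Tier 1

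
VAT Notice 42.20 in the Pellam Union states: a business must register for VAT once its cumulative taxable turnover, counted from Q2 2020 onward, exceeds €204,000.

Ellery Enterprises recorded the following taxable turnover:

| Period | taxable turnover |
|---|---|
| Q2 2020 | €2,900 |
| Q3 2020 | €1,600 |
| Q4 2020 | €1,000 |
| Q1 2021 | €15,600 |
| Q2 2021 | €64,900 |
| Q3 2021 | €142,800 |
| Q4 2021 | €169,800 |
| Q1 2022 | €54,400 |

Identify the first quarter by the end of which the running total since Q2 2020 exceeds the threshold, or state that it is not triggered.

Through Q2 2020: €2,900
Through Q3 2020: €4,500
Through Q4 2020: €5,500
Through Q1 2021: €21,100
Through Q2 2021: €86,000
Through Q3 2021: €228,800 ← exceeds threshold

Q3 2021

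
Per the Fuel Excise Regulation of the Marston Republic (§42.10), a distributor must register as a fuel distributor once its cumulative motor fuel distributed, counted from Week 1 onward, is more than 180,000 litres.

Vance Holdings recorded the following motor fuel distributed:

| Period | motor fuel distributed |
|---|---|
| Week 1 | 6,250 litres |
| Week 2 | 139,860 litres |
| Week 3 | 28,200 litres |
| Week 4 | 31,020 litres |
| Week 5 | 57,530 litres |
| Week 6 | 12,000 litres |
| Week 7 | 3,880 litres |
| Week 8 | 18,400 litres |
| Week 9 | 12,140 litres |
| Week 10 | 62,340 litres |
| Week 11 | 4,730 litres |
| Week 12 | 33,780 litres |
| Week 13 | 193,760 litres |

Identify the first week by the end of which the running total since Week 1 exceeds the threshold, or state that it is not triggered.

Through Week 1: 6,250 litres
Through Week 2: 146,110 litres
Through Week 3: 174,310 litres
Through Week 4: 205,330 litres ← exceeds threshold

Week 4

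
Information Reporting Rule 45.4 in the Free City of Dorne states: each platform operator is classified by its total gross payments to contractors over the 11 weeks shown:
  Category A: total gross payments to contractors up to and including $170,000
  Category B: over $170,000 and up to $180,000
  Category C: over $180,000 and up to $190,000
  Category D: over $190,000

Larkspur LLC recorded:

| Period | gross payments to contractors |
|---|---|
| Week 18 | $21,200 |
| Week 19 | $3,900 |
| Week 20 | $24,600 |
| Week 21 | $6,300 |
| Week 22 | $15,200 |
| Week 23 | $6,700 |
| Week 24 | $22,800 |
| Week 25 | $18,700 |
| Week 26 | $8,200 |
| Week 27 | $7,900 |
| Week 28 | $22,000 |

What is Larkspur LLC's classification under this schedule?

Total gross payments to contractors: $21,200 + $3,900 + $24,600 + $6,300 + $15,200 + $6,700 + $22,800 + $18,700 + $8,200 + $7,900 + $22,000 = $157,500.
$157,500 ≤ $170,000, so Category A applies.

Category A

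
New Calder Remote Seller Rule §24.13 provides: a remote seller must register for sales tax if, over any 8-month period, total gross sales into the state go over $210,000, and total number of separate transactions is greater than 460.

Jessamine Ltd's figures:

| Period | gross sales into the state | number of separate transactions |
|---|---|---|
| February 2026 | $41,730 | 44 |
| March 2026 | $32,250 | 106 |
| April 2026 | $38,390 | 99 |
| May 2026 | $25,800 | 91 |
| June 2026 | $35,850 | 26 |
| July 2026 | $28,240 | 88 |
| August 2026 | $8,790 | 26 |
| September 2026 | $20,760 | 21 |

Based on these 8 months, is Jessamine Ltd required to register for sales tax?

Total gross sales into the state: $41,730 + $32,250 + $38,390 + $25,800 + $35,850 + $28,240 + $8,790 + $20,760 = $231,810 (> $210,000).
Total number of separate transactions: 44 + 106 + 99 + 91 + 26 + 88 + 26 + 21 = 501 (> 460).
The test is 'and': both thresholds are exceeded.

Yes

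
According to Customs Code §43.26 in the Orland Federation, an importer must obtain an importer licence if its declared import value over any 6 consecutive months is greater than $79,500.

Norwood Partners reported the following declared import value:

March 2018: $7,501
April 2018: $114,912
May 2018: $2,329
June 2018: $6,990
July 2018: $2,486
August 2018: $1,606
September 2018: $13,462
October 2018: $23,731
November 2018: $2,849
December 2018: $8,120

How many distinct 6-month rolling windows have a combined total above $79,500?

2

March 2018–August 2018: $7,501 + $114,912 + $2,329 + $6,990 + $2,486 + $1,606 = $135,824 (over)
April 2018–September 2018: $114,912 + $2,329 + $6,990 + $2,486 + $1,606 + $13,462 = $141,785 (over)
May 2018–October 2018: $2,329 + $6,990 + $2,486 + $1,606 + $13,462 + $23,731 = $50,604 (under)
June 2018–November 2018: $6,990 + $2,486 + $1,606 + $13,462 + $23,731 + $2,849 = $51,124 (under)
July 2018–December 2018: $2,486 + $1,606 + $13,462 + $23,731 + $2,849 + $8,120 = $52,254 (under)
2 windows exceed the threshold.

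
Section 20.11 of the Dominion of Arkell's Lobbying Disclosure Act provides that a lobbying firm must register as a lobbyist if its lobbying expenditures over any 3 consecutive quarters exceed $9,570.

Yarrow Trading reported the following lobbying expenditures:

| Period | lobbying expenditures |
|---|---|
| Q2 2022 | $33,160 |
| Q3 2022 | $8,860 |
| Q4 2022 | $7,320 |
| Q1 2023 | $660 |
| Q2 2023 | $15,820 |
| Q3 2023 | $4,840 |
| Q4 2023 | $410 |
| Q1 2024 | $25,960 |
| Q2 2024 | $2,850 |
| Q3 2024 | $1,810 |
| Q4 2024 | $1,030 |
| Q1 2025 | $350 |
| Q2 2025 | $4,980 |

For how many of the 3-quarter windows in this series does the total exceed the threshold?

Q2 2022–Q4 2022: $33,160 + $8,860 + $7,320 = $49,340 (over)
Q3 2022–Q1 2023: $8,860 + $7,320 + $660 = $16,840 (over)
Q4 2022–Q2 2023: $7,320 + $660 + $15,820 = $23,800 (over)
Q1 2023–Q3 2023: $660 + $15,820 + $4,840 = $21,320 (over)
Q2 2023–Q4 2023: $15,820 + $4,840 + $410 = $21,070 (over)
Q3 2023–Q1 2024: $4,840 + $410 + $25,960 = $31,210 (over)
Q4 2023–Q2 2024: $410 + $25,960 + $2,850 = $29,220 (over)
Q1 2024–Q3 2024: $25,960 + $2,850 + $1,810 = $30,620 (over)
Q2 2024–Q4 2024: $2,850 + $1,810 + $1,030 = $5,690 (under)
Q3 2024–Q1 2025: $1,810 + $1,030 + $350 = $3,190 (under)
Q4 2024–Q2 2025: $1,030 + $350 + $4,980 = $6,360 (under)
8 windows exceed the threshold.

8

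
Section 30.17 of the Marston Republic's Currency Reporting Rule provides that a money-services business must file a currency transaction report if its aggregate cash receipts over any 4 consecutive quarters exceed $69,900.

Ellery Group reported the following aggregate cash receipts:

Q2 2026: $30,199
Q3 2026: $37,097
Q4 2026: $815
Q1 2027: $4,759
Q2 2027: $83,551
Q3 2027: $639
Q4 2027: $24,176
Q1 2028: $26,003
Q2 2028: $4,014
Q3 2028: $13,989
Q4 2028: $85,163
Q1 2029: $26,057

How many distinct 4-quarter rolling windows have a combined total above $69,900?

Q2 2026–Q1 2027: $30,199 + $37,097 + $815 + $4,759 = $72,870 (over)
Q3 2026–Q2 2027: $37,097 + $815 + $4,759 + $83,551 = $126,222 (over)
Q4 2026–Q3 2027: $815 + $4,759 + $83,551 + $639 = $89,764 (over)
Q1 2027–Q4 2027: $4,759 + $83,551 + $639 + $24,176 = $113,125 (over)
Q2 2027–Q1 2028: $83,551 + $639 + $24,176 + $26,003 = $134,369 (over)
Q3 2027–Q2 2028: $639 + $24,176 + $26,003 + $4,014 = $54,832 (under)
Q4 2027–Q3 2028: $24,176 + $26,003 + $4,014 + $13,989 = $68,182 (under)
Q1 2028–Q4 2028: $26,003 + $4,014 + $13,989 + $85,163 = $129,169 (over)
Q2 2028–Q1 2029: $4,014 + $13,989 + $85,163 + $26,057 = $129,223 (over)
7 windows exceed the threshold.

7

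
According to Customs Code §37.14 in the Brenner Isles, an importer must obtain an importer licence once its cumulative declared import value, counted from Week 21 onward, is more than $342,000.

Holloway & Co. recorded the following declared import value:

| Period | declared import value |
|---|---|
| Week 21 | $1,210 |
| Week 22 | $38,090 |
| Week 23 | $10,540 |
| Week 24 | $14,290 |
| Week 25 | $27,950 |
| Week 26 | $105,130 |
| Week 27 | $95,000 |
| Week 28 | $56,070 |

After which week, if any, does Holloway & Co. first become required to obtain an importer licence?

Week 28

Through Week 21: $1,210
Through Week 22: $39,300
Through Week 23: $49,840
Through Week 24: $64,130
Through Week 25: $92,080
Through Week 26: $197,210
Through Week 27: $292,210
Through Week 28: $348,280 ← exceeds threshold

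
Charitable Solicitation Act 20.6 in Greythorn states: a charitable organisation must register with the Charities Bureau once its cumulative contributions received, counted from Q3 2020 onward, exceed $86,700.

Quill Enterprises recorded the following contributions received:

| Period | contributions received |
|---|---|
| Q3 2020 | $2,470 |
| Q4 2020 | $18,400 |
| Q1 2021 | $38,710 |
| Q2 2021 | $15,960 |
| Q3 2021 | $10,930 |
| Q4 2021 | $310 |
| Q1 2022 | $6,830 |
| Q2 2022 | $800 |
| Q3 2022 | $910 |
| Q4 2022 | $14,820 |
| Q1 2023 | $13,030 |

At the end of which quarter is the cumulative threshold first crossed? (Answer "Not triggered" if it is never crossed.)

Q4 2021

Through Q3 2020: $2,470
Through Q4 2020: $20,870
Through Q1 2021: $59,580
Through Q2 2021: $75,540
Through Q3 2021: $86,470
Through Q4 2021: $86,780 ← exceeds threshold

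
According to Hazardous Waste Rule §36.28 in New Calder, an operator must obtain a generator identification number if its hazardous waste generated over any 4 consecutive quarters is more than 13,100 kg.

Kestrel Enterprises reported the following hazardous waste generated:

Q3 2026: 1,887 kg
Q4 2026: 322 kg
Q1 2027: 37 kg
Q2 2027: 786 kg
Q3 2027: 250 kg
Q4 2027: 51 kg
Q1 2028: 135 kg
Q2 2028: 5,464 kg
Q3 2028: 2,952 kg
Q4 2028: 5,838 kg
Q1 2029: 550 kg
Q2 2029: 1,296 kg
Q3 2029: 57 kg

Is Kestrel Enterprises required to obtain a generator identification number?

Yes

Q3 2026–Q2 2027: 1,887 kg + 322 kg + 37 kg + 786 kg = 3,032 kg (under)
Q4 2026–Q3 2027: 322 kg + 37 kg + 786 kg + 250 kg = 1,395 kg (under)
Q1 2027–Q4 2027: 37 kg + 786 kg + 250 kg + 51 kg = 1,124 kg (under)
Q2 2027–Q1 2028: 786 kg + 250 kg + 51 kg + 135 kg = 1,222 kg (under)
Q3 2027–Q2 2028: 250 kg + 51 kg + 135 kg + 5,464 kg = 5,900 kg (under)
Q4 2027–Q3 2028: 51 kg + 135 kg + 5,464 kg + 2,952 kg = 8,602 kg (under)
Q1 2028–Q4 2028: 135 kg + 5,464 kg + 2,952 kg + 5,838 kg = 14,389 kg (over)
Q2 2028–Q1 2029: 5,464 kg + 2,952 kg + 5,838 kg + 550 kg = 14,804 kg (over)
Q3 2028–Q2 2029: 2,952 kg + 5,838 kg + 550 kg + 1,296 kg = 10,636 kg (under)
Q4 2028–Q3 2029: 5,838 kg + 550 kg + 1,296 kg + 57 kg = 7,741 kg (under)
At least one window exceeds 13,100 kg.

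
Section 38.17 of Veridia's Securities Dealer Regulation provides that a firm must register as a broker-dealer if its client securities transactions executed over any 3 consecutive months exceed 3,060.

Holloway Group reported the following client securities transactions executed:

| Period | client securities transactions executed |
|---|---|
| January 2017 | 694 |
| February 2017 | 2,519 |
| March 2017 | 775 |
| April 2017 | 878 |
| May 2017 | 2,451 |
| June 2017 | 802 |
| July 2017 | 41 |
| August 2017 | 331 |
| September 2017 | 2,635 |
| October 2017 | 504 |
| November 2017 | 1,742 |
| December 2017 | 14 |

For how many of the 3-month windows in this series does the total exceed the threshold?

7

January 2017–March 2017: 694 + 2,519 + 775 = 3,988 (over)
February 2017–April 2017: 2,519 + 775 + 878 = 4,172 (over)
March 2017–May 2017: 775 + 878 + 2,451 = 4,104 (over)
April 2017–June 2017: 878 + 2,451 + 802 = 4,131 (over)
May 2017–July 2017: 2,451 + 802 + 41 = 3,294 (over)
June 2017–August 2017: 802 + 41 + 331 = 1,174 (under)
July 2017–September 2017: 41 + 331 + 2,635 = 3,007 (under)
August 2017–October 2017: 331 + 2,635 + 504 = 3,470 (over)
September 2017–November 2017: 2,635 + 504 + 1,742 = 4,881 (over)
October 2017–December 2017: 504 + 1,742 + 14 = 2,260 (under)
7 windows exceed the threshold.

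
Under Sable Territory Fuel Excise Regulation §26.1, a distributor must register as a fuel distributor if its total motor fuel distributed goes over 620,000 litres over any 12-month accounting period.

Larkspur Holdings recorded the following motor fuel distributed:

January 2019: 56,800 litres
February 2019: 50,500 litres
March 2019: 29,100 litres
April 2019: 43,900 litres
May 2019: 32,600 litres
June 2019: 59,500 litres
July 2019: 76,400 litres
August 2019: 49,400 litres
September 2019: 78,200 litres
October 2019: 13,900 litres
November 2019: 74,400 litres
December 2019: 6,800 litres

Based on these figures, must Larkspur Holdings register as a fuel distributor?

No

Total motor fuel distributed: 56,800 litres + 50,500 litres + 29,100 litres + 43,900 litres + 32,600 litres + 59,500 litres + 76,400 litres + 49,400 litres + 78,200 litres + 13,900 litres + 74,400 litres + 6,800 litres = 571,500 litres.
571,500 litres ≤ 620,000 litres, so the threshold is not exceeded.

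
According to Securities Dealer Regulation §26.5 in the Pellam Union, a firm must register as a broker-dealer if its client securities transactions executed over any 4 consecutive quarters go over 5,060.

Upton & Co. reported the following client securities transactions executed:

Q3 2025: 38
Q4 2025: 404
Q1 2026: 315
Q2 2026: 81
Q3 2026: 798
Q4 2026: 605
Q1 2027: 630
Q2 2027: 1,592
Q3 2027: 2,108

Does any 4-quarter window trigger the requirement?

No

Q3 2025–Q2 2026: 38 + 404 + 315 + 81 = 838 (under)
Q4 2025–Q3 2026: 404 + 315 + 81 + 798 = 1,598 (under)
Q1 2026–Q4 2026: 315 + 81 + 798 + 605 = 1,799 (under)
Q2 2026–Q1 2027: 81 + 798 + 605 + 630 = 2,114 (under)
Q3 2026–Q2 2027: 798 + 605 + 630 + 1,592 = 3,625 (under)
Q4 2026–Q3 2027: 605 + 630 + 1,592 + 2,108 = 4,935 (under)
No window exceeds 5,060.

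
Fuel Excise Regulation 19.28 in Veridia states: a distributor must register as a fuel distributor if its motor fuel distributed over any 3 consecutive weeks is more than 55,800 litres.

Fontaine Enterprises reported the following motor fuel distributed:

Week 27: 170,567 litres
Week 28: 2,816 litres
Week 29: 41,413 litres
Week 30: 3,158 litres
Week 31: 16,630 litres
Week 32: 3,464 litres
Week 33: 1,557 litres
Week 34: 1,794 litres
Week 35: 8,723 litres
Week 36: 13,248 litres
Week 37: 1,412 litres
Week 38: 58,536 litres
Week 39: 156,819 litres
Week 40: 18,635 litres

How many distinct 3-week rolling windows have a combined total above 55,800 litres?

5

Week 27–Week 29: 170,567 litres + 2,816 litres + 41,413 litres = 214,796 litres (over)
Week 28–Week 30: 2,816 litres + 41,413 litres + 3,158 litres = 47,387 litres (under)
Week 29–Week 31: 41,413 litres + 3,158 litres + 16,630 litres = 61,201 litres (over)
Week 30–Week 32: 3,158 litres + 16,630 litres + 3,464 litres = 23,252 litres (under)
Week 31–Week 33: 16,630 litres + 3,464 litres + 1,557 litres = 21,651 litres (under)
Week 32–Week 34: 3,464 litres + 1,557 litres + 1,794 litres = 6,815 litres (under)
Week 33–Week 35: 1,557 litres + 1,794 litres + 8,723 litres = 12,074 litres (under)
Week 34–Week 36: 1,794 litres + 8,723 litres + 13,248 litres = 23,765 litres (under)
Week 35–Week 37: 8,723 litres + 13,248 litres + 1,412 litres = 23,383 litres (under)
Week 36–Week 38: 13,248 litres + 1,412 litres + 58,536 litres = 73,196 litres (over)
Week 37–Week 39: 1,412 litres + 58,536 litres + 156,819 litres = 216,767 litres (over)
Week 38–Week 40: 58,536 litres + 156,819 litres + 18,635 litres = 233,990 litres (over)
5 windows exceed the threshold.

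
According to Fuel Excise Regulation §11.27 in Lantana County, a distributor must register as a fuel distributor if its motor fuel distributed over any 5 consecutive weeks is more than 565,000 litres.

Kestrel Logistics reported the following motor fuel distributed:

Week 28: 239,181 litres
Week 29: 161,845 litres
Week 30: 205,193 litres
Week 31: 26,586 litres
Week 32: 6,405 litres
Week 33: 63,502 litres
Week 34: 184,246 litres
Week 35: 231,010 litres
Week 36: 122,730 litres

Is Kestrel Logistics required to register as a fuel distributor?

Yes

Week 28–Week 32: 239,181 litres + 161,845 litres + 205,193 litres + 26,586 litres + 6,405 litres = 639,210 litres (over)
Week 29–Week 33: 161,845 litres + 205,193 litres + 26,586 litres + 6,405 litres + 63,502 litres = 463,531 litres (under)
Week 30–Week 34: 205,193 litres + 26,586 litres + 6,405 litres + 63,502 litres + 184,246 litres = 485,932 litres (under)
Week 31–Week 35: 26,586 litres + 6,405 litres + 63,502 litres + 184,246 litres + 231,010 litres = 511,749 litres (under)
Week 32–Week 36: 6,405 litres + 63,502 litres + 184,246 litres + 231,010 litres + 122,730 litres = 607,893 litres (over)
At least one window exceeds 565,000 litres.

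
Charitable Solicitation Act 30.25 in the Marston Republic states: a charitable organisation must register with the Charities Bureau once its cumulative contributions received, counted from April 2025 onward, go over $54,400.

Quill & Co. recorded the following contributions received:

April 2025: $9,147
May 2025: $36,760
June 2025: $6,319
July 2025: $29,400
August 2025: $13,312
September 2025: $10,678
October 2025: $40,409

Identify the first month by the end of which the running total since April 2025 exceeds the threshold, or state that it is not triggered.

July 2025

Through April 2025: $9,147
Through May 2025: $45,907
Through June 2025: $52,226
Through July 2025: $81,626 ← exceeds threshold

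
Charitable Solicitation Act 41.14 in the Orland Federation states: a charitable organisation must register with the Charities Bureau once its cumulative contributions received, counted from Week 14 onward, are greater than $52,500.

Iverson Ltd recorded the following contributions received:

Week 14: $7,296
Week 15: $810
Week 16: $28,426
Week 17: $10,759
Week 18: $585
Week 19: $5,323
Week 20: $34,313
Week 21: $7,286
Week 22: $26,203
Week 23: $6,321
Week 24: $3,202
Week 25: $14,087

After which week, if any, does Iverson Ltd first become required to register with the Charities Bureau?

Week 19

Through Week 14: $7,296
Through Week 15: $8,106
Through Week 16: $36,532
Through Week 17: $47,291
Through Week 18: $47,876
Through Week 19: $53,199 ← exceeds threshold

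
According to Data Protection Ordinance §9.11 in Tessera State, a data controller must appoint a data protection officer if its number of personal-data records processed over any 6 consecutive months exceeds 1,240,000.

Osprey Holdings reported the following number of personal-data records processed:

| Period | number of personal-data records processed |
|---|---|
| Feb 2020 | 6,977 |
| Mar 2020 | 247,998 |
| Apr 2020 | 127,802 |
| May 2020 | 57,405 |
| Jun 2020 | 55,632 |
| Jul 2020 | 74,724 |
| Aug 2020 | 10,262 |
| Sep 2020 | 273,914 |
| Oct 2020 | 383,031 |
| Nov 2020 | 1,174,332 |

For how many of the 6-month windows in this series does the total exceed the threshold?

1

Feb 2020–Jul 2020: 6,977 + 247,998 + 127,802 + 57,405 + 55,632 + 74,724 = 570,538 (under)
Mar 2020–Aug 2020: 247,998 + 127,802 + 57,405 + 55,632 + 74,724 + 10,262 = 573,823 (under)
Apr 2020–Sep 2020: 127,802 + 57,405 + 55,632 + 74,724 + 10,262 + 273,914 = 599,739 (under)
May 2020–Oct 2020: 57,405 + 55,632 + 74,724 + 10,262 + 273,914 + 383,031 = 854,968 (under)
Jun 2020–Nov 2020: 55,632 + 74,724 + 10,262 + 273,914 + 383,031 + 1,174,332 = 1,971,895 (over)
1 window exceeds the threshold.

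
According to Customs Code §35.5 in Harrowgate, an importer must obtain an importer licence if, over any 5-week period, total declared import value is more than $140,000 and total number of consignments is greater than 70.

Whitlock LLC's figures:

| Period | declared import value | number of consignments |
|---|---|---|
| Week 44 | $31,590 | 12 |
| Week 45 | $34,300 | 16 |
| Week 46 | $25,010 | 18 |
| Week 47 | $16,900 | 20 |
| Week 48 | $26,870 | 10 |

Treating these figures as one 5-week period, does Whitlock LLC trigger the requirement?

Total declared import value: $31,590 + $34,300 + $25,010 + $16,900 + $26,870 = $134,670 (≤ $140,000).
Total number of consignments: 12 + 16 + 18 + 20 + 10 = 76 (> 70).
The test is 'and': the rule requires both, and at least one is not exceeded.

No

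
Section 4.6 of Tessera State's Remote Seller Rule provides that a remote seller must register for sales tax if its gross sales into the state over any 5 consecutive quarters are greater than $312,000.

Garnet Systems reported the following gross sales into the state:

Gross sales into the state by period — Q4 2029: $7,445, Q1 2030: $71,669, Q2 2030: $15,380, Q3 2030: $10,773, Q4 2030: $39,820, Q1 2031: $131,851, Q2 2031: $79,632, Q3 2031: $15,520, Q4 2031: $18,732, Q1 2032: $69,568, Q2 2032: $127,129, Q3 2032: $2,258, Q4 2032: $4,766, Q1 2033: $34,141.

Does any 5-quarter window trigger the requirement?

Yes

Q4 2029–Q4 2030: $7,445 + $71,669 + $15,380 + $10,773 + $39,820 = $145,087 (under)
Q1 2030–Q1 2031: $71,669 + $15,380 + $10,773 + $39,820 + $131,851 = $269,493 (under)
Q2 2030–Q2 2031: $15,380 + $10,773 + $39,820 + $131,851 + $79,632 = $277,456 (under)
Q3 2030–Q3 2031: $10,773 + $39,820 + $131,851 + $79,632 + $15,520 = $277,596 (under)
Q4 2030–Q4 2031: $39,820 + $131,851 + $79,632 + $15,520 + $18,732 = $285,555 (under)
Q1 2031–Q1 2032: $131,851 + $79,632 + $15,520 + $18,732 + $69,568 = $315,303 (over)
Q2 2031–Q2 2032: $79,632 + $15,520 + $18,732 + $69,568 + $127,129 = $310,581 (under)
Q3 2031–Q3 2032: $15,520 + $18,732 + $69,568 + $127,129 + $2,258 = $233,207 (under)
Q4 2031–Q4 2032: $18,732 + $69,568 + $127,129 + $2,258 + $4,766 = $222,453 (under)
Q1 2032–Q1 2033: $69,568 + $127,129 + $2,258 + $4,766 + $34,141 = $237,862 (under)
At least one window exceeds $312,000.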